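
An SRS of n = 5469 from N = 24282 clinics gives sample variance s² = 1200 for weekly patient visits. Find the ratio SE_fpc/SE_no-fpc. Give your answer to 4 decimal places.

f = n/N = 5469/24282 = 0.22522856.
SE_no-fpc = √(s²/n) = 0.46842133; SE_fpc = √((1−f)s²/n) = 0.41230961.
Ratio = √(1−f) = 0.88021102.

0.8802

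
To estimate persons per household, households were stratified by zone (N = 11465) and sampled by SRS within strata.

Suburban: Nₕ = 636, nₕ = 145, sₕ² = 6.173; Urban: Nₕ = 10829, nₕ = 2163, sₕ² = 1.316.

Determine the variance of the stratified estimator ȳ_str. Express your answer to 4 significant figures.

Var(ȳ_str) = Σₕ Wₕ²(1 − fₕ)sₕ²/nₕ with Wₕ = Nₕ/N, N = 11465.
Suburban: Wₕ = 0.05547318; term = 0.05547318²·(1 − 0.22798742)·6.173/145 = 1.0113903 × 10^-4.
Urban: Wₕ = 0.94452682; term = 0.94452682²·(1 − 0.19974144)·1.316/2163 = 4.3436847 × 10^-4.
Sum = 5.355075 × 10^-4.

5.355 × 10^-4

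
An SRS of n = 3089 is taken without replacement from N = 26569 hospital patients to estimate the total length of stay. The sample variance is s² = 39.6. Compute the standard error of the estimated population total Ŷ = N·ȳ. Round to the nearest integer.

Var(Ŷ) = N²·Var(ȳ) = N²·(1 − n/N)·s²/n.
f = 3089/26569 = 0.11626331; Var(ȳ) = 0.88373669·39.6/3089 = 0.011329224.
Var(Ŷ) = 26569² · 0.011329224 = 7.9974325 × 10^6.
SE(Ŷ) = √(7.9974325 × 10^6) = 2828.

2828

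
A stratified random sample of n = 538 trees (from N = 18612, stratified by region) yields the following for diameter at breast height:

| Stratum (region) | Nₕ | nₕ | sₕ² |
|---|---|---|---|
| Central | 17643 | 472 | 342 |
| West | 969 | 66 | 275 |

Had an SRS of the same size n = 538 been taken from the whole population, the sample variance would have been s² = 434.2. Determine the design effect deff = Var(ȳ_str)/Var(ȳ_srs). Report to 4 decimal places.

0.8220

Var(ȳ_str) = Σ Wₕ²(1−fₕ)sₕ²/nₕ with Wₕ = Nₕ/18612:
  Central: (17643/18612)²·(1−472/17643)·342/472 = 0.63367422
  West: (969/18612)²·(1−66/969)·275/66 = 0.010524808
  → Var(ȳ_str) = 0.64419903.
Var(ȳ_srs) = (1 − 538/18612)·434.2/538 = 0.78373416.
deff = 0.64419903 / 0.78373416 = 0.8220.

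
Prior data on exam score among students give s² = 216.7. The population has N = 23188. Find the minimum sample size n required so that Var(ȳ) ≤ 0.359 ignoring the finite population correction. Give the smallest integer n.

Without fpc, n₀ = s²/D = 216.7/0.359 = 603.6212.
Rounding up, n = 604.

604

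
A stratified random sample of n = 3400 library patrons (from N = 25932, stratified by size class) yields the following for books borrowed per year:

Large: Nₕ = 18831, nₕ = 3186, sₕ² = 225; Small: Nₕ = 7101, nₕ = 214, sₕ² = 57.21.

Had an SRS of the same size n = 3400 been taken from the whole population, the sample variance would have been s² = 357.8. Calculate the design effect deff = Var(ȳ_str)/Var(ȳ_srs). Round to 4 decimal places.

0.5510

Var(ȳ_str) = Σ Wₕ²(1−fₕ)sₕ²/nₕ with Wₕ = Nₕ/25932:
  Large: (18831/25932)²·(1−3186/18831)·225/3186 = 0.030939527
  Small: (7101/25932)²·(1−214/7101)·57.21/214 = 0.019441767
  → Var(ȳ_str) = 0.050381294.
Var(ȳ_srs) = (1 − 3400/25932)·357.8/3400 = 0.09143767.
deff = 0.050381294 / 0.09143767 = 0.5510.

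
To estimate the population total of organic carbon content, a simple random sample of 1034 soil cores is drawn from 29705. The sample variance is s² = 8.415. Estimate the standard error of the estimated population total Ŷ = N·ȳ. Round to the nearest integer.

2633

Var(Ŷ) = N²·Var(ȳ) = N²·(1 − n/N)·s²/n.
f = 1034/29705 = 0.03480895; Var(ȳ) = 0.96519105·8.415/1034 = 0.0078550122.
Var(Ŷ) = 29705² · 0.0078550122 = 6.9311608 × 10^6.
SE(Ŷ) = √(6.9311608 × 10^6) = 2633.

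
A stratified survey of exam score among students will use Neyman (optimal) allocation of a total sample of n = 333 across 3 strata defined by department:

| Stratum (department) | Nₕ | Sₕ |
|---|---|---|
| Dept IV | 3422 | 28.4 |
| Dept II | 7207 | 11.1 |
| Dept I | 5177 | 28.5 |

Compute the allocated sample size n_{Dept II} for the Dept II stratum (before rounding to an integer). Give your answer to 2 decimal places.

82.04

Neyman allocation: nₕ = n·NₕSₕ / Σⱼ NⱼSⱼ.
Σ NⱼSⱼ = 3422·28.4 + 7207·11.1 + 5177·28.5 = 324727.
n_{Dept II} = 333·7207·11.1 / 324727 = 82.04.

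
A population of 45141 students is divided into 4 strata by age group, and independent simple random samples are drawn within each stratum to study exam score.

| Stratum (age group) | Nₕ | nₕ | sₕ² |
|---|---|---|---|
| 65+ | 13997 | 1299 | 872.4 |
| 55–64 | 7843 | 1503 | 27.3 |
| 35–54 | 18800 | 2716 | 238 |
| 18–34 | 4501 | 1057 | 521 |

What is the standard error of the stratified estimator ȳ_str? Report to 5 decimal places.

0.27527

Var(ȳ_str) = Σₕ Wₕ²(1 − fₕ)sₕ²/nₕ with Wₕ = Nₕ/N, N = 45141.
65+: Wₕ = 0.31007288; term = 0.31007288²·(1 − 0.09280560)·872.4/1299 = 0.058577987.
55–64: Wₕ = 0.17374449; term = 0.17374449²·(1 − 0.19163585)·27.3/1503 = 4.4323371 × 10^-4.
35–54: Wₕ = 0.41647283; term = 0.41647283²·(1 − 0.14446809)·238/2716 = 0.013003395.
18–34: Wₕ = 0.09970980; term = 0.09970980²·(1 − 0.23483670)·521/1057 = 0.0037496656.
Sum = 0.075774281.
SE = √(0.075774281) = 0.27527.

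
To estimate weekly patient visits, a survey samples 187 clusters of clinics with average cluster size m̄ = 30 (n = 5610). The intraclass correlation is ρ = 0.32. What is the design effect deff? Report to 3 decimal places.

10.280

deff = 1 + (30 − 1)·0.32 = 1 + 9.28 = 10.28.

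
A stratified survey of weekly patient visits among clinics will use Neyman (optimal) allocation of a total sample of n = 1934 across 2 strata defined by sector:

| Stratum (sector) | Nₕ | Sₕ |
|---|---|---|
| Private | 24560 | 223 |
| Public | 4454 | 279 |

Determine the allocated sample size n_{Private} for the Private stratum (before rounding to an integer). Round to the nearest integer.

1576

Neyman allocation: nₕ = n·NₕSₕ / Σⱼ NⱼSⱼ.
Σ NⱼSⱼ = 24560·223 + 4454·279 = 6.719546 × 10^6.
n_{Private} = 1934·24560·223 / (6.719546 × 10^6) = 1576.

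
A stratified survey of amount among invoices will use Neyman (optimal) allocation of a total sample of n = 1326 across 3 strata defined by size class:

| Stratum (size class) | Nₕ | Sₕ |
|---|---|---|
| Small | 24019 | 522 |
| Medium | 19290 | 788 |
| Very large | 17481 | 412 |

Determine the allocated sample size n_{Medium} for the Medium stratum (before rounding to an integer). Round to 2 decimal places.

576.86

Neyman allocation: nₕ = n·NₕSₕ / Σⱼ NⱼSⱼ.
Σ NⱼSⱼ = 24019·522 + 19290·788 + 17481·412 = 3.494061 × 10^7.
n_{Medium} = 1326·19290·788 / (3.494061 × 10^7) = 576.86.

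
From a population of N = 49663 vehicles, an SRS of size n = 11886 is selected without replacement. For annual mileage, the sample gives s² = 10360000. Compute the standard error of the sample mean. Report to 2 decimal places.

25.75

Under SRS without replacement, Var(ȳ) = (1 − f)·s²/n with f = n/N = 11886/49663 = 0.23933311.
Var(ȳ) = (1 − 0.23933311)·10360000/11886 = 0.76066689·871.61366 = 663.00766.
SE(ȳ) = √(663.00766) = 25.75.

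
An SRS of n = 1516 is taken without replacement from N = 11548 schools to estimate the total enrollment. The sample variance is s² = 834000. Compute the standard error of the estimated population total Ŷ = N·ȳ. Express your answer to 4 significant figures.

Var(Ŷ) = N²·Var(ȳ) = N²·(1 − n/N)·s²/n.
f = 1516/11548 = 0.13127814; Var(ȳ) = 0.86872186·834000/1516 = 477.91163.
Var(Ŷ) = 11548² · 477.91163 = 6.3732529 × 10^10.
SE(Ŷ) = √(6.3732529 × 10^10) = 252500.

252500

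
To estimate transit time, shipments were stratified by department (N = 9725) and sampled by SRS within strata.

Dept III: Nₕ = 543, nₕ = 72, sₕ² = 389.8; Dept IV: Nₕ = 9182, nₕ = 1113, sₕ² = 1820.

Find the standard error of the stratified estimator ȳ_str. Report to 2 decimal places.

Var(ȳ_str) = Σₕ Wₕ²(1 − fₕ)sₕ²/nₕ with Wₕ = Nₕ/N, N = 9725.
Dept III: Wₕ = 0.05583548; term = 0.05583548²·(1 − 0.13259669)·389.8/72 = 0.01464033.
Dept IV: Wₕ = 0.94416452; term = 0.94416452²·(1 − 0.12121542)·1820/1113 = 1.2810144.
Sum = 1.2956547.
SE = √(1.2956547) = 1.14.

1.14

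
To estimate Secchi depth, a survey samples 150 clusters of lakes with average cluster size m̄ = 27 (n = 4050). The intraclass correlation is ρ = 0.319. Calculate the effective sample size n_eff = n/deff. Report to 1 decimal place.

deff = 1 + (27 − 1)·0.319 = 1 + 8.294 = 9.294.
n_eff = 4050 / 9.294 = 435.8.

435.8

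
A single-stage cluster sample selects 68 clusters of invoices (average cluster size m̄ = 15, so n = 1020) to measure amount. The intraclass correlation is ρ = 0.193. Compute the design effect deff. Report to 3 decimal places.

deff = 1 + (15 − 1)·0.193 = 1 + 2.702 = 3.702.

3.702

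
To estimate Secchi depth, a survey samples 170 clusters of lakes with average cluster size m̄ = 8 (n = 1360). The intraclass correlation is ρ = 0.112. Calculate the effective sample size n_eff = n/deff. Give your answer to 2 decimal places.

762.33

deff = 1 + (8 − 1)·0.112 = 1 + 0.784 = 1.784.
n_eff = 1360 / 1.784 = 762.33.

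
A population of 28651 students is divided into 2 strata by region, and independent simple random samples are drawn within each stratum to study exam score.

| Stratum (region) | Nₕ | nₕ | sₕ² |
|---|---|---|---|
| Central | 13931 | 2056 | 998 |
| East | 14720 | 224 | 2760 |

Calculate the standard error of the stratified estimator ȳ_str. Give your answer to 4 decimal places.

Var(ȳ_str) = Σₕ Wₕ²(1 − fₕ)sₕ²/nₕ with Wₕ = Nₕ/N, N = 28651.
Central: Wₕ = 0.48623085; term = 0.48623085²·(1 − 0.14758452)·998/2056 = 0.097823629.
East: Wₕ = 0.51376915; term = 0.51376915²·(1 − 0.01521739)·2760/224 = 3.2028565.
Sum = 3.3006801.
SE = √(3.3006801) = 1.8168.

1.8168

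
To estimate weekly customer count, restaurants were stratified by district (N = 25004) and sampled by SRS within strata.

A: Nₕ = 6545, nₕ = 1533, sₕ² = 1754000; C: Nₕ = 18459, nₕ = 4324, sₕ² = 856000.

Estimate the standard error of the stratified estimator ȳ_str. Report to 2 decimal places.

11.94

Var(ȳ_str) = Σₕ Wₕ²(1 − fₕ)sₕ²/nₕ with Wₕ = Nₕ/N, N = 25004.
A: Wₕ = 0.26175812; term = 0.26175812²·(1 − 0.23422460)·1754000/1533 = 60.032878.
C: Wₕ = 0.73824188; term = 0.73824188²·(1 − 0.23424888)·856000/4324 = 82.617696.
Sum = 142.65057.
SE = √(142.65057) = 11.94.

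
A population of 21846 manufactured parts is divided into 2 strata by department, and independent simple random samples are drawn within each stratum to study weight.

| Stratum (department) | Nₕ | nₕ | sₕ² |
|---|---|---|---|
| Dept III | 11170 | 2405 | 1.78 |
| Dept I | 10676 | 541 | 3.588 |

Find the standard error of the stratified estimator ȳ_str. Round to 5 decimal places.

Var(ȳ_str) = Σₕ Wₕ²(1 − fₕ)sₕ²/nₕ with Wₕ = Nₕ/N, N = 21846.
Dept III: Wₕ = 0.51130642; term = 0.51130642²·(1 − 0.21530886)·1.78/2405 = 1.5183299 × 10^-4.
Dept I: Wₕ = 0.48869358; term = 0.48869358²·(1 − 0.05067441)·3.588/541 = 0.0015036392.
Sum = 0.0016554722.
SE = √(0.0016554722) = 0.04069.

0.04069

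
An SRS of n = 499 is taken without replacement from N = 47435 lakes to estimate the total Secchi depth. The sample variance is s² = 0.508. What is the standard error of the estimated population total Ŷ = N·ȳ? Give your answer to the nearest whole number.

1506

Var(Ŷ) = N²·Var(ȳ) = N²·(1 − n/N)·s²/n.
f = 499/47435 = 0.01051966; Var(ȳ) = 0.98948034·0.508/499 = 0.0010073267.
Var(Ŷ) = 47435² · 0.0010073267 = 2.2665649 × 10^6.
SE(Ŷ) = √(2.2665649 × 10^6) = 1506.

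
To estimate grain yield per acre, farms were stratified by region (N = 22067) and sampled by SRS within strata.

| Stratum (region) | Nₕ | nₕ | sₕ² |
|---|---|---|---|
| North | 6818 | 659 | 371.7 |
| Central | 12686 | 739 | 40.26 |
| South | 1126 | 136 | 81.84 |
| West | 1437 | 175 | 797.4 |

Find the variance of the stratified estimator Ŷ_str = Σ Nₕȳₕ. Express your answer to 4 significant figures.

4.088 × 10^7

Var(Ŷ_str) = Σₕ Nₕ²(1 − fₕ)sₕ²/nₕ.
North: 6818²·(1 − 659/6818)·371.7/659 = 2.3685052 × 10^7.
Central: 12686²·(1 − 739/12686)·40.26/739 = 8.2568216 × 10^6.
South: 1126²·(1 − 136/1126)·81.84/136 = 670811.19.
West: 1437²·(1 − 175/1437)·797.4/175 = 8.2633149 × 10^6.
Sum = 4.0876 × 10^7.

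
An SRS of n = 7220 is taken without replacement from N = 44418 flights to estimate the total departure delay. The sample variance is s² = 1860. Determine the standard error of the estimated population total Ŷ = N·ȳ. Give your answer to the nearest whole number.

Var(Ŷ) = N²·Var(ȳ) = N²·(1 − n/N)·s²/n.
f = 7220/44418 = 0.16254672; Var(ȳ) = 0.83745328·1860/7220 = 0.21574281.
Var(Ŷ) = 44418² · 0.21574281 = 4.2565166 × 10^8.
SE(Ŷ) = √(4.2565166 × 10^8) = 20631.

20631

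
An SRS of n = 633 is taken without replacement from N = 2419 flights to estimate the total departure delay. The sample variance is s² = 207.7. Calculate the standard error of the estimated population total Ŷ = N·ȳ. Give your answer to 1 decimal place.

Var(Ŷ) = N²·Var(ȳ) = N²·(1 − n/N)·s²/n.
f = 633/2419 = 0.26167838; Var(ȳ) = 0.73832162·207.7/633 = 0.24225814.
Var(Ŷ) = 2419² · 0.24225814 = 1.4175883 × 10^6.
SE(Ŷ) = √(1.4175883 × 10^6) = 1190.6.

1190.6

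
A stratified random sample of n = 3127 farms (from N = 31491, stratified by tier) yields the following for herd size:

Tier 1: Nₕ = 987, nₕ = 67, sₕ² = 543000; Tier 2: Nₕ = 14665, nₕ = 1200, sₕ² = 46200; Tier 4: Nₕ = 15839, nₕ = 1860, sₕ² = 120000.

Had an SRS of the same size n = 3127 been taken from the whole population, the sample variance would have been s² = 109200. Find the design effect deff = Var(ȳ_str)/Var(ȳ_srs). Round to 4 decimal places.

0.9376

Var(ȳ_str) = Σ Wₕ²(1−fₕ)sₕ²/nₕ with Wₕ = Nₕ/31491:
  Tier 1: (987/31491)²·(1−67/987)·543000/67 = 7.4209089
  Tier 2: (14665/31491)²·(1−1200/14665)·46200/1200 = 7.6661313
  Tier 4: (15839/31491)²·(1−1860/15839)·120000/1860 = 14.404536
  → Var(ȳ_str) = 29.491576.
Var(ȳ_srs) = (1 − 3127/31491)·109200/3127 = 31.453993.
deff = 29.491576 / 31.453993 = 0.9376.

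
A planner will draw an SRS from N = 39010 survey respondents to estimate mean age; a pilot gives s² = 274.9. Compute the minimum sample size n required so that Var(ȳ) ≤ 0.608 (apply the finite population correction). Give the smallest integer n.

Without fpc, n₀ = s²/D = 274.9/0.608 = 452.1382.
With fpc, (1 − n/N)·s²/n ≤ D requires n ≥ n₀/(1 + n₀/N) = 452.1382/(1 + 452.1382/39010) = 446.9578.
Rounding up, n = 447.

447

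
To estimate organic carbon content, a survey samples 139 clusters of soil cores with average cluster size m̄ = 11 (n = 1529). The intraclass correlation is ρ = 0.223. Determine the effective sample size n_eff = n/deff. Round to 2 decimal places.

473.37

deff = 1 + (11 − 1)·0.223 = 1 + 2.23 = 3.23.
n_eff = 1529 / 3.23 = 473.37.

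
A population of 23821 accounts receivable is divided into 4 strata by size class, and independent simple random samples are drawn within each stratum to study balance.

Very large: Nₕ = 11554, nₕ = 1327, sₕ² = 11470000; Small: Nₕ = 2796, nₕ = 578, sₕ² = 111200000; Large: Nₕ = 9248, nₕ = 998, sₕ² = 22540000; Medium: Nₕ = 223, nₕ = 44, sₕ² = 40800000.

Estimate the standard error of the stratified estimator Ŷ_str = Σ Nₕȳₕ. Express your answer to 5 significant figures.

Var(Ŷ_str) = Σₕ Nₕ²(1 − fₕ)sₕ²/nₕ.
Very large: 11554²·(1 − 1327/11554)·11470000/1327 = 1.0213465 × 10^12.
Small: 2796²·(1 − 578/2796)·111200000/578 = 1.1930967 × 10^12.
Large: 9248²·(1 − 998/9248)·22540000/998 = 1.7231582 × 10^12.
Medium: 223²·(1 − 44/223)·40800000/44 = 3.7013945 × 10^10.
Sum = 3.9746153 × 10^12.
SE = √(3.9746153 × 10^12) = 1.9936 × 10^6.

1.9936 × 10^6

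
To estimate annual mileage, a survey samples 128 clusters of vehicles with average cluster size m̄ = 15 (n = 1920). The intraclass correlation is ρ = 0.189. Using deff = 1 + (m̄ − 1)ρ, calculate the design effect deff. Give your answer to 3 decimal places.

3.646

deff = 1 + (15 − 1)·0.189 = 1 + 2.646 = 3.646.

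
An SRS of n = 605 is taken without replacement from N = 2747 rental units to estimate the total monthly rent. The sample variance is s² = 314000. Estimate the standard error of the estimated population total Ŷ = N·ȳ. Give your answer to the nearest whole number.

Var(Ŷ) = N²·Var(ȳ) = N²·(1 − n/N)·s²/n.
f = 605/2747 = 0.22024026; Var(ȳ) = 0.77975974·314000/605 = 404.70175.
Var(Ŷ) = 2747² · 404.70175 = 3.053883 × 10^9.
SE(Ŷ) = √(3.053883 × 10^9) = 55262.

55262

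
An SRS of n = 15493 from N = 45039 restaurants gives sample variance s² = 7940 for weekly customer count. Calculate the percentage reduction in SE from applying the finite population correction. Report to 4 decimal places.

19.0056

f = n/N = 15493/45039 = 0.34399076.
SE_no-fpc = √(s²/n) = 0.71588373; SE_fpc = √((1−f)s²/n) = 0.57982571.
Ratio = √(1−f) = 0.80994397. Reduction = 100·(1 − 0.80994397) = 19.0056%.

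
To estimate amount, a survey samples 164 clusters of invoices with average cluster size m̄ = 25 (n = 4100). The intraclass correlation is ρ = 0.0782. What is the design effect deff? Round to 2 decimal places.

2.88

deff = 1 + (25 − 1)·0.0782 = 1 + 1.8768 = 2.8768.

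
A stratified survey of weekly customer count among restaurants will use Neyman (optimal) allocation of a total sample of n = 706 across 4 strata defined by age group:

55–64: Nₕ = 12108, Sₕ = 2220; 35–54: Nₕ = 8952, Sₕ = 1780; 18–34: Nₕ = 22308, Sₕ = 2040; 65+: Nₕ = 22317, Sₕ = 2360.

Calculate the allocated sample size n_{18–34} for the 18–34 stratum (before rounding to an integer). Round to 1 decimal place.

Neyman allocation: nₕ = n·NₕSₕ / Σⱼ NⱼSⱼ.
Σ NⱼSⱼ = 12108·2220 + 8952·1780 + 22308·2040 + 22317·2360 = 1.4099076 × 10^8.
n_{18–34} = 706·22308·2040 / (1.4099076 × 10^8) = 227.9.

227.9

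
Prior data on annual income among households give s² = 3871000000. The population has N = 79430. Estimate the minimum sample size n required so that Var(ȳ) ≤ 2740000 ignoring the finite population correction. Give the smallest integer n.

1413

Without fpc, n₀ = s²/D = 3871000000/2740000 = 1412.7737.
Rounding up, n = 1413.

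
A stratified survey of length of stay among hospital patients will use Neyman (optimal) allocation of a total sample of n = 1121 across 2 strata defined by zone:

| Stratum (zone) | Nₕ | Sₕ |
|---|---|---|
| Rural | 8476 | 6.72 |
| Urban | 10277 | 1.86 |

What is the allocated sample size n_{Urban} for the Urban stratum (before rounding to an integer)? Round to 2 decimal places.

281.68

Neyman allocation: nₕ = n·NₕSₕ / Σⱼ NⱼSⱼ.
Σ NⱼSⱼ = 8476·6.72 + 10277·1.86 = 76073.94.
n_{Urban} = 1121·10277·1.86 / 76073.94 = 281.68.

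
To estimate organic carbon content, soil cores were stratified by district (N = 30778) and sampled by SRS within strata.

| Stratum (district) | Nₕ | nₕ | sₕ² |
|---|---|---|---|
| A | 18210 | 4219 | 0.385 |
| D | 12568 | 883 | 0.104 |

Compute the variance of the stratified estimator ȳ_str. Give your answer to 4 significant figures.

4.280 × 10^-5

Var(ȳ_str) = Σₕ Wₕ²(1 − fₕ)sₕ²/nₕ with Wₕ = Nₕ/N, N = 30778.
A: Wₕ = 0.59165638; term = 0.59165638²·(1 − 0.23168589)·0.385/4219 = 2.4543083 × 10^-5.
D: Wₕ = 0.40834362; term = 0.40834362²·(1 − 0.07025780)·0.104/883 = 1.825941 × 10^-5.
Sum = 4.2802493 × 10^-5.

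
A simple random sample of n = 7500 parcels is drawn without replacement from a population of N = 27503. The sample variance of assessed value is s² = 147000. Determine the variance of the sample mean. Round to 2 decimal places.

Under SRS without replacement, Var(ȳ) = (1 − f)·s²/n with f = n/N = 7500/27503 = 0.27269752.
Var(ȳ) = (1 − 0.27269752)·147000/7500 = 0.72730248·19.6 = 14.255129.

14.26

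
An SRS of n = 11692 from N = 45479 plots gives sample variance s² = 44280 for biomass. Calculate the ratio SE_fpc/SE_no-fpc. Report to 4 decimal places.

f = n/N = 11692/45479 = 0.25708569.
SE_no-fpc = √(s²/n) = 1.9460742; SE_fpc = √((1−f)s²/n) = 1.6773696.
Ratio = √(1−f) = 0.86192477.

0.8619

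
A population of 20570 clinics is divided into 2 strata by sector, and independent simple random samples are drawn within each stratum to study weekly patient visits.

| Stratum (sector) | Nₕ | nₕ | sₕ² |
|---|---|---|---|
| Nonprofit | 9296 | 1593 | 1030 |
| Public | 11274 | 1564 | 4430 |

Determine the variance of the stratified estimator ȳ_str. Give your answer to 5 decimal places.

0.84224

Var(ȳ_str) = Σₕ Wₕ²(1 − fₕ)sₕ²/nₕ with Wₕ = Nₕ/N, N = 20570.
Nonprofit: Wₕ = 0.45192027; term = 0.45192027²·(1 − 0.17136403)·1030/1593 = 0.10942307.
Public: Wₕ = 0.54807973; term = 0.54807973²·(1 − 0.13872627)·4430/1564 = 0.7328172.
Sum = 0.84224027.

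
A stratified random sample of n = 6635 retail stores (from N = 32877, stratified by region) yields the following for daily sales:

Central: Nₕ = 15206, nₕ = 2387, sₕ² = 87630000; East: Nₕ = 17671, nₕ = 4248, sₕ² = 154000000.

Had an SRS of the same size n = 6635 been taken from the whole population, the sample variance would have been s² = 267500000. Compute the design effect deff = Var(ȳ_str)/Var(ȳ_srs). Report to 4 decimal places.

0.4529

Var(ȳ_str) = Σ Wₕ²(1−fₕ)sₕ²/nₕ with Wₕ = Nₕ/32877:
  Central: (15206/32877)²·(1−2387/15206)·87630000/2387 = 6620.4142
  East: (17671/32877)²·(1−4248/17671)·154000000/4248 = 7955.41
  → Var(ȳ_str) = 14575.824.
Var(ȳ_srs) = (1 − 6635/32877)·267500000/6635 = 32180.116.
deff = 14575.824 / 32180.116 = 0.4529.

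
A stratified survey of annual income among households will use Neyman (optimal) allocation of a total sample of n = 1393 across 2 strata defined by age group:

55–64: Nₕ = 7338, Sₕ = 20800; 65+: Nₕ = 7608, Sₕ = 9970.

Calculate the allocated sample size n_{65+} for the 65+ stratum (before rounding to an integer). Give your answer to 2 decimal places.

Neyman allocation: nₕ = n·NₕSₕ / Σⱼ NⱼSⱼ.
Σ NⱼSⱼ = 7338·20800 + 7608·9970 = 2.2848216 × 10^8.
n_{65+} = 1393·7608·9970 / (2.2848216 × 10^8) = 462.45.

462.45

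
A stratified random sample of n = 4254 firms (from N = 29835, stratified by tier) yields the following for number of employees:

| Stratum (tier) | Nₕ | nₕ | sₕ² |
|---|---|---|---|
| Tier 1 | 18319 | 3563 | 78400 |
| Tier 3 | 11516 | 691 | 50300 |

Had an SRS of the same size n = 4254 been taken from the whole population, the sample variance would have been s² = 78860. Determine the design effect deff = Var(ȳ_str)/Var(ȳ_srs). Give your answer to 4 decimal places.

1.0618

Var(ȳ_str) = Σ Wₕ²(1−fₕ)sₕ²/nₕ with Wₕ = Nₕ/29835:
  Tier 1: (18319/29835)²·(1−3563/18319)·78400/3563 = 6.6821861
  Tier 3: (11516/29835)²·(1−691/11516)·50300/691 = 10.194535
  → Var(ȳ_str) = 16.876721.
Var(ȳ_srs) = (1 − 4254/29835)·78860/4254 = 15.894642.
deff = 16.876721 / 15.894642 = 1.0618.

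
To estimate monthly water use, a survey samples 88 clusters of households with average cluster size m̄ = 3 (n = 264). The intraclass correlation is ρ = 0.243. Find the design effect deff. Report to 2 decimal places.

1.49

deff = 1 + (3 − 1)·0.243 = 1 + 0.486 = 1.486.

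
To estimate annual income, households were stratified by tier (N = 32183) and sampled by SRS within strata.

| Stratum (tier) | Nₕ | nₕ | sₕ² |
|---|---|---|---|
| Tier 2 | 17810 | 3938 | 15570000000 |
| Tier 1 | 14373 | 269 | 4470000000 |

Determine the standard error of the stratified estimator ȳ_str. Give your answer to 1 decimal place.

Var(ȳ_str) = Σₕ Wₕ²(1 − fₕ)sₕ²/nₕ with Wₕ = Nₕ/N, N = 32183.
Tier 2: Wₕ = 0.55339776; term = 0.55339776²·(1 − 0.22111173)·15570000000/3938 = 943111.09.
Tier 1: Wₕ = 0.44660224; term = 0.44660224²·(1 − 0.01871565)·4470000000/269 = 3.2523099 × 10^6.
Sum = 4.195421 × 10^6.
SE = √(4.195421 × 10^6) = 2048.3.

2048.3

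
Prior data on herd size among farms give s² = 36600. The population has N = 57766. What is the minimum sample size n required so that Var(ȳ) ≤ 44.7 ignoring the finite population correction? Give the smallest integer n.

Without fpc, n₀ = s²/D = 36600/44.7 = 818.7919.
Rounding up, n = 819.

819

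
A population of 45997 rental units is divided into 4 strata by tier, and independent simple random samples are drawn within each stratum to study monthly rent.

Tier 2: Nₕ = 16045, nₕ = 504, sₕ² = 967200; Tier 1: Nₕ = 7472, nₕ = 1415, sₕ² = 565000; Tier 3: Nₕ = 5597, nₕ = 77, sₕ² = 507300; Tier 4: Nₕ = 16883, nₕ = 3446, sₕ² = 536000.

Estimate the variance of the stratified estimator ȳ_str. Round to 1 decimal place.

347.6

Var(ȳ_str) = Σₕ Wₕ²(1 − fₕ)sₕ²/nₕ with Wₕ = Nₕ/N, N = 45997.
Tier 2: Wₕ = 0.34882710; term = 0.34882710²·(1 − 0.03141165)·967200/504 = 226.17543.
Tier 1: Wₕ = 0.16244538; term = 0.16244538²·(1 − 0.18937366)·565000/1415 = 8.5413679.
Tier 3: Wₕ = 0.12168185; term = 0.12168185²·(1 − 0.01375737)·507300/77 = 96.207628.
Tier 4: Wₕ = 0.36704568; term = 0.36704568²·(1 − 0.20411064)·536000/3446 = 16.677941.
Sum = 347.60237.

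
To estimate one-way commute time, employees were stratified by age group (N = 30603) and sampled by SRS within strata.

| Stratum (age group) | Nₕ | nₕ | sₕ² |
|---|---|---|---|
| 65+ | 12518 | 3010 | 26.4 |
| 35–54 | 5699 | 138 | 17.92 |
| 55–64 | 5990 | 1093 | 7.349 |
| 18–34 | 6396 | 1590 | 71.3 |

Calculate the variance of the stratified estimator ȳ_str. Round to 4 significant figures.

Var(ȳ_str) = Σₕ Wₕ²(1 − fₕ)sₕ²/nₕ with Wₕ = Nₕ/N, N = 30603.
65+: Wₕ = 0.40904486; term = 0.40904486²·(1 − 0.24045375)·26.4/3010 = 0.0011146372.
35–54: Wₕ = 0.18622357; term = 0.18622357²·(1 − 0.02421477)·17.92/138 = 0.0043942268.
55–64: Wₕ = 0.19573244; term = 0.19573244²·(1 − 0.18247078)·7.349/1093 = 2.1058964 × 10^-4.
18–34: Wₕ = 0.20899912; term = 0.20899912²·(1 − 0.24859287)·71.3/1590 = 0.0014718265.
Sum = 0.0071912801.

0.007191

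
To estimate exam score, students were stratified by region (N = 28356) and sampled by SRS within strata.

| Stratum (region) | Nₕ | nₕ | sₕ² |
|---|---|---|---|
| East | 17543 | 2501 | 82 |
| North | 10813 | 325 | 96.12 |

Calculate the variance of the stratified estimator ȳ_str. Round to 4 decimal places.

Var(ȳ_str) = Σₕ Wₕ²(1 − fₕ)sₕ²/nₕ with Wₕ = Nₕ/N, N = 28356.
East: Wₕ = 0.61866977; term = 0.61866977²·(1 − 0.14256399)·82/2501 = 0.010760183.
North: Wₕ = 0.38133023; term = 0.38133023²·(1 − 0.03005641)·96.12/325 = 0.041713761.
Sum = 0.052473944.

0.0525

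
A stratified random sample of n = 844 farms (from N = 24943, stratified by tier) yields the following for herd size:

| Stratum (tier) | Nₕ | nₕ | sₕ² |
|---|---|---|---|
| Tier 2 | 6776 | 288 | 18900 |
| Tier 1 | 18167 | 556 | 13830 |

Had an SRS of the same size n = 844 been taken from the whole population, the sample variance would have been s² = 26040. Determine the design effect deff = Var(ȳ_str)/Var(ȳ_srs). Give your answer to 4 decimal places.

0.5847

Var(ȳ_str) = Σ Wₕ²(1−fₕ)sₕ²/nₕ with Wₕ = Nₕ/24943:
  Tier 2: (6776/24943)²·(1−288/6776)·18900/288 = 4.6372038
  Tier 1: (18167/24943)²·(1−556/18167)·13830/556 = 12.791376
  → Var(ȳ_str) = 17.42858.
Var(ȳ_srs) = (1 − 844/24943)·26040/844 = 29.8091.
deff = 17.42858 / 29.8091 = 0.5847.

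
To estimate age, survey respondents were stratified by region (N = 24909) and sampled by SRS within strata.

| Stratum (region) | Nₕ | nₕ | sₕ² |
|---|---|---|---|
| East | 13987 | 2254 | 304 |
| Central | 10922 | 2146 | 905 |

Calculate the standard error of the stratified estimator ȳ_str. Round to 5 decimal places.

Var(ȳ_str) = Σₕ Wₕ²(1 − fₕ)sₕ²/nₕ with Wₕ = Nₕ/N, N = 24909.
East: Wₕ = 0.56152395; term = 0.56152395²·(1 − 0.16114964)·304/2254 = 0.03567309.
Central: Wₕ = 0.43847605; term = 0.43847605²·(1 − 0.19648416)·905/2146 = 0.065148596.
Sum = 0.10082169.
SE = √(0.10082169) = 0.31752.

0.31752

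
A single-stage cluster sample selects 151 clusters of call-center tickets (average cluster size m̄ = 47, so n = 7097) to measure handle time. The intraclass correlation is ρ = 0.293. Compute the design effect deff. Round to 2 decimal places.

14.48

deff = 1 + (47 − 1)·0.293 = 1 + 13.478 = 14.478.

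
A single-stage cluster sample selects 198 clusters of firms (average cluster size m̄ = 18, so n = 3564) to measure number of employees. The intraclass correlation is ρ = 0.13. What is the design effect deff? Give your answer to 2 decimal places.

deff = 1 + (18 − 1)·0.13 = 1 + 2.21 = 3.21.

3.21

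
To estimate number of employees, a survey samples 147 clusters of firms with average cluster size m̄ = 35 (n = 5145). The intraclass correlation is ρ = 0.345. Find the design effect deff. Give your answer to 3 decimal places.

12.730

deff = 1 + (35 − 1)·0.345 = 1 + 11.73 = 12.73.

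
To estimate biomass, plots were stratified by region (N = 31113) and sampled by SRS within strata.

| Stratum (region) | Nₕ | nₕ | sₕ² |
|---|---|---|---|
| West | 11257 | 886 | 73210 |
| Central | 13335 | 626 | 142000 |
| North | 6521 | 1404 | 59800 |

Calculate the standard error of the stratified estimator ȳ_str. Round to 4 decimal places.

7.1517

Var(ȳ_str) = Σₕ Wₕ²(1 − fₕ)sₕ²/nₕ with Wₕ = Nₕ/N, N = 31113.
West: Wₕ = 0.36181018; term = 0.36181018²·(1 − 0.07870658)·73210/886 = 9.9654338.
Central: Wₕ = 0.42859898; term = 0.42859898²·(1 − 0.04694413)·142000/626 = 39.713177.
North: Wₕ = 0.20959085; term = 0.20959085²·(1 − 0.21530440)·59800/1404 = 1.4681821.
Sum = 51.146793.
SE = √(51.146793) = 7.1517.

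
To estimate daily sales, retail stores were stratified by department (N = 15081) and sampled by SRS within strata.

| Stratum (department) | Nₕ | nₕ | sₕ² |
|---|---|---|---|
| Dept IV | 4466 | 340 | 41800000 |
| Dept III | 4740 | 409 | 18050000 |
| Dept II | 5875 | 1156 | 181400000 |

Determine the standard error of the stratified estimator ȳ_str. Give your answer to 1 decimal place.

Var(ȳ_str) = Σₕ Wₕ²(1 − fₕ)sₕ²/nₕ with Wₕ = Nₕ/N, N = 15081.
Dept IV: Wₕ = 0.29613421; term = 0.29613421²·(1 − 0.07613077)·41800000/340 = 9960.5892.
Dept III: Wₕ = 0.31430277; term = 0.31430277²·(1 − 0.08628692)·18050000/409 = 3983.4571.
Dept II: Wₕ = 0.38956303; term = 0.38956303²·(1 − 0.19676596)·181400000/1156 = 19128.328.
Sum = 33072.374.
SE = √(33072.374) = 181.9.

181.9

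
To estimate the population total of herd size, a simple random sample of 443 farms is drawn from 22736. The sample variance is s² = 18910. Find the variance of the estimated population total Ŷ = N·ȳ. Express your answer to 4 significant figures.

2.164 × 10^10

Var(Ŷ) = N²·Var(ȳ) = N²·(1 − n/N)·s²/n.
f = 443/22736 = 0.01948452; Var(ȳ) = 0.98051548·18910/443 = 41.85451.
Var(Ŷ) = 22736² · 41.85451 = 2.1635672 × 10^10.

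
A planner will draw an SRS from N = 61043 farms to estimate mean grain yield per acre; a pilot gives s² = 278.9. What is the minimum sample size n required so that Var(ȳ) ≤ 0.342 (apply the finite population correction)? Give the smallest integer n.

Without fpc, n₀ = s²/D = 278.9/0.342 = 815.4971.
With fpc, (1 − n/N)·s²/n ≤ D requires n ≥ n₀/(1 + n₀/N) = 815.4971/(1 + 815.4971/61043) = 804.7462.
Rounding up, n = 805.

805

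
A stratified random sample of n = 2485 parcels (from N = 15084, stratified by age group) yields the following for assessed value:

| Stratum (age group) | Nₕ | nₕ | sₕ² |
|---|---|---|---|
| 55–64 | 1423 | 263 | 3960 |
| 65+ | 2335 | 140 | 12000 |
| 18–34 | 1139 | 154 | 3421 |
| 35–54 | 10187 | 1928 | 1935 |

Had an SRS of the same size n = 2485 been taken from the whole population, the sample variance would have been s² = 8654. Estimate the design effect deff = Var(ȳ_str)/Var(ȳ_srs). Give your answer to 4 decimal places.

0.8666

Var(ȳ_str) = Σ Wₕ²(1−fₕ)sₕ²/nₕ with Wₕ = Nₕ/15084:
  55–64: (1423/15084)²·(1−263/1423)·3960/263 = 0.10923688
  65+: (2335/15084)²·(1−140/2335)·12000/140 = 1.930819
  18–34: (1139/15084)²·(1−154/1139)·3421/154 = 0.1095366
  35–54: (10187/15084)²·(1−1928/10187)·1935/1928 = 0.37112026
  → Var(ȳ_str) = 2.5207127.
Var(ȳ_srs) = (1 − 2485/15084)·8654/2485 = 2.9087745.
deff = 2.5207127 / 2.9087745 = 0.8666.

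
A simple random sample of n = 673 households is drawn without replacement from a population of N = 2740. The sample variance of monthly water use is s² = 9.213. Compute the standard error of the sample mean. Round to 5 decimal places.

0.10162

Under SRS without replacement, Var(ȳ) = (1 − f)·s²/n with f = n/N = 673/2740 = 0.24562044.
Var(ȳ) = (1 − 0.24562044)·9.213/673 = 0.75437956·0.01368945 = 0.010327041.
SE(ȳ) = √(0.010327041) = 0.10162.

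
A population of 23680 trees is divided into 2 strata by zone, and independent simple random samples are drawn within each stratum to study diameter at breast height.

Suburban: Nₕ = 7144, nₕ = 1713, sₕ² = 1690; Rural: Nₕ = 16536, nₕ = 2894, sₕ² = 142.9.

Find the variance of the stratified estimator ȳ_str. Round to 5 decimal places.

Var(ȳ_str) = Σₕ Wₕ²(1 − fₕ)sₕ²/nₕ with Wₕ = Nₕ/N, N = 23680.
Suburban: Wₕ = 0.30168919; term = 0.30168919²·(1 − 0.23978163)·1690/1713 = 0.068263287.
Rural: Wₕ = 0.69831081; term = 0.69831081²·(1 − 0.17501209)·142.9/2894 = 0.019864554.
Sum = 0.088127841.

0.08813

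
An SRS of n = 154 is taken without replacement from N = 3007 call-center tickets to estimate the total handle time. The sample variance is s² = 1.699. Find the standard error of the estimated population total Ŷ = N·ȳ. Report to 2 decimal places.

307.65

Var(Ŷ) = N²·Var(ȳ) = N²·(1 − n/N)·s²/n.
f = 154/3007 = 0.05121383; Var(ȳ) = 0.94878617·1.699/154 = 0.010467453.
Var(Ŷ) = 3007² · 0.010467453 = 94647.223.
SE(Ŷ) = √(94647.223) = 307.65.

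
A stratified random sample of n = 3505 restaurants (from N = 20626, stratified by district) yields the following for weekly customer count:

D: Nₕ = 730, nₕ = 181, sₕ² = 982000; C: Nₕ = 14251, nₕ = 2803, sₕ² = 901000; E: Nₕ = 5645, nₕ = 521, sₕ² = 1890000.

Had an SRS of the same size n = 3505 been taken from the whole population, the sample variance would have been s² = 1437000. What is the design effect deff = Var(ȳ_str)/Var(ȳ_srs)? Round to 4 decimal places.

Var(ȳ_str) = Σ Wₕ²(1−fₕ)sₕ²/nₕ with Wₕ = Nₕ/20626:
  D: (730/20626)²·(1−181/730)·982000/181 = 5.1109083
  C: (14251/20626)²·(1−2803/14251)·901000/2803 = 123.26694
  E: (5645/20626)²·(1−521/5645)·1890000/521 = 246.64205
  → Var(ȳ_str) = 375.0199.
Var(ȳ_srs) = (1 − 3505/20626)·1437000/3505 = 340.31639.
deff = 375.0199 / 340.31639 = 1.1020.

1.1020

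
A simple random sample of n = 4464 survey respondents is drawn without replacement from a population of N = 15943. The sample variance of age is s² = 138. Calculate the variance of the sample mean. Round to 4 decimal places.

Under SRS without replacement, Var(ȳ) = (1 − f)·s²/n with f = n/N = 4464/15943 = 0.27999749.
Var(ȳ) = (1 − 0.27999749)·138/4464 = 0.72000251·0.030913978 = 0.022258142.

0.0223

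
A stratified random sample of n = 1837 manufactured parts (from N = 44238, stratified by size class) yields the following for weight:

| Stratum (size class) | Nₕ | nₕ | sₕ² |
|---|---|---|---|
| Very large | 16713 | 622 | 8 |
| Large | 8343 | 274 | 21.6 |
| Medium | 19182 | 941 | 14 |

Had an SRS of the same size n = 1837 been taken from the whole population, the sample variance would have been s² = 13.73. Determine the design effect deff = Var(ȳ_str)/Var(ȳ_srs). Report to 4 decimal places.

Var(ȳ_str) = Σ Wₕ²(1−fₕ)sₕ²/nₕ with Wₕ = Nₕ/44238:
  Very large: (16713/44238)²·(1−622/16713)·8/622 = 0.0017674457
  Large: (8343/44238)²·(1−274/8343)·21.6/274 = 0.0027117783
  Medium: (19182/44238)²·(1−941/19182)·14/941 = 0.0026600511
  → Var(ȳ_str) = 0.0071392751.
Var(ȳ_srs) = (1 − 1837/44238)·13.73/1837 = 0.007163776.
deff = 0.0071392751 / 0.007163776 = 0.9966.

0.9966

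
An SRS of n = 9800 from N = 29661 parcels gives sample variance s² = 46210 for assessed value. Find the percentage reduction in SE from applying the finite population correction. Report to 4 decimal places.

18.1709

f = n/N = 9800/29661 = 0.33040019.
SE_no-fpc = √(s²/n) = 2.1714756; SE_fpc = √((1−f)s²/n) = 1.7768984.
Ratio = √(1−f) = 0.81829079. Reduction = 100·(1 − 0.81829079) = 18.1709%.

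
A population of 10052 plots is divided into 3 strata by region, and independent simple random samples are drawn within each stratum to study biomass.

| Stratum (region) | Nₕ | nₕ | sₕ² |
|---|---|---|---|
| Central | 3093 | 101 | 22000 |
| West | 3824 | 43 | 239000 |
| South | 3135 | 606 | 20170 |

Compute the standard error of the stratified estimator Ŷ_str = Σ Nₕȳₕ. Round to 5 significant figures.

287480

Var(Ŷ_str) = Σₕ Nₕ²(1 − fₕ)sₕ²/nₕ.
Central: 3093²·(1 − 101/3093)·22000/101 = 2.0157785 × 10^9.
West: 3824²·(1 − 43/3824)·239000/43 = 8.0362605 × 10^10.
South: 3135²·(1 − 606/3135)·20170/606 = 2.63888 × 10^8.
Sum = 8.2642272 × 10^10.
SE = √(8.2642272 × 10^10) = 287480.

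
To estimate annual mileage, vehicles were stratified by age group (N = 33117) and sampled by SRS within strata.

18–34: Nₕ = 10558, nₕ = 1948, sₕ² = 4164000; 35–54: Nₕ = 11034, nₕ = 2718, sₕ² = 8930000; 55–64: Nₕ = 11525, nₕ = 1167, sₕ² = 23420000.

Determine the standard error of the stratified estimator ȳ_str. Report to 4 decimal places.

Var(ȳ_str) = Σₕ Wₕ²(1 − fₕ)sₕ²/nₕ with Wₕ = Nₕ/N, N = 33117.
18–34: Wₕ = 0.31880907; term = 0.31880907²·(1 − 0.18450464)·4164000/1948 = 177.17588.
35–54: Wₕ = 0.33318235; term = 0.33318235²·(1 − 0.24632953)·8930000/2718 = 274.88275.
55–64: Wₕ = 0.34800858; term = 0.34800858²·(1 − 0.10125813)·23420000/1167 = 2184.3936.
Sum = 2636.4522.
SE = √(2636.4522) = 51.3464.

51.3464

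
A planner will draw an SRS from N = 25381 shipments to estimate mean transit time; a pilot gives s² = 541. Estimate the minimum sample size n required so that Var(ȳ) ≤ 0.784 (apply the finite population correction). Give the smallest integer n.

Without fpc, n₀ = s²/D = 541/0.784 = 690.0510.
With fpc, (1 − n/N)·s²/n ≤ D requires n ≥ n₀/(1 + n₀/N) = 690.0510/(1 + 690.0510/25381) = 671.7867.
Rounding up, n = 672.

672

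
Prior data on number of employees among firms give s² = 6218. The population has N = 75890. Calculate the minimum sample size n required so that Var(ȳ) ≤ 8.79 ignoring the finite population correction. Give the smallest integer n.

708

Without fpc, n₀ = s²/D = 6218/8.79 = 707.3948.
Rounding up, n = 708.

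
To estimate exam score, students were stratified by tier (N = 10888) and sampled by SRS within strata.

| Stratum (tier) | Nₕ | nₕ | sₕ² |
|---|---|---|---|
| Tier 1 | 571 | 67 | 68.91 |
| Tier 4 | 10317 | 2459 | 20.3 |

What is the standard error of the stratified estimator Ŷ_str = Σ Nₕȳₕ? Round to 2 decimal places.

Var(Ŷ_str) = Σₕ Nₕ²(1 − fₕ)sₕ²/nₕ.
Tier 1: 571²·(1 − 67/571)·68.91/67 = 295987.99.
Tier 4: 10317²·(1 − 2459/10317)·20.3/2459 = 669272.47.
Sum = 965260.46.
SE = √(965260.46) = 982.48.

982.48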